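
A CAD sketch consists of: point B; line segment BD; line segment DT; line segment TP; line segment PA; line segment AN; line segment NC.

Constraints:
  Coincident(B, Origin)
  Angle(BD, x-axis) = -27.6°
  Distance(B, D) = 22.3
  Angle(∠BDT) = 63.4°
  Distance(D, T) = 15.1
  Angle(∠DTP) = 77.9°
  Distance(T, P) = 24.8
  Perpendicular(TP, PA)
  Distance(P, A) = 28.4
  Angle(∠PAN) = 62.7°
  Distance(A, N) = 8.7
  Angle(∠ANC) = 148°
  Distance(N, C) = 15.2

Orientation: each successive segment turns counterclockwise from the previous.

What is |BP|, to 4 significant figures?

4.310

B is at the origin; BD runs at -27.6° with length 22.3, so D = (19.76, -10.33). ∠BDT = 63.4° gives DT at 89.00° from the x-axis; with |DT| = 15.1, T = (20.03, 4.766). ∠DTP = 77.9° gives TP at -168.9° from the x-axis; with |TP| = 24.8, P = (-4.310, -0.008346). Then |BP| = |P − B| = 4.310.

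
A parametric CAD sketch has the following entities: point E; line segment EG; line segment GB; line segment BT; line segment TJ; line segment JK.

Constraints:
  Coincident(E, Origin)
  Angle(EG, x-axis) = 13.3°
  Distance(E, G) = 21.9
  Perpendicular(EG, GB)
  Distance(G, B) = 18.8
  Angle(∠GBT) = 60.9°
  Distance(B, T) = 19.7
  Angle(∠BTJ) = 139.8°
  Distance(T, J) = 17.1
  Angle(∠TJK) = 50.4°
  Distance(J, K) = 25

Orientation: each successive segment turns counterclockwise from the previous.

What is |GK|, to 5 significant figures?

1.3787

∠BTJ = 139.8° gives TJ at -97.400° from the x-axis; with |TJ| = 17.1, J = (0.23771, -6.9075). ∠TJK = 50.4° gives JK at 32.200° from the x-axis; with |JK| = 25.0, K = (21.393, 6.4144). Then |GK| = |K − G| = 1.3787.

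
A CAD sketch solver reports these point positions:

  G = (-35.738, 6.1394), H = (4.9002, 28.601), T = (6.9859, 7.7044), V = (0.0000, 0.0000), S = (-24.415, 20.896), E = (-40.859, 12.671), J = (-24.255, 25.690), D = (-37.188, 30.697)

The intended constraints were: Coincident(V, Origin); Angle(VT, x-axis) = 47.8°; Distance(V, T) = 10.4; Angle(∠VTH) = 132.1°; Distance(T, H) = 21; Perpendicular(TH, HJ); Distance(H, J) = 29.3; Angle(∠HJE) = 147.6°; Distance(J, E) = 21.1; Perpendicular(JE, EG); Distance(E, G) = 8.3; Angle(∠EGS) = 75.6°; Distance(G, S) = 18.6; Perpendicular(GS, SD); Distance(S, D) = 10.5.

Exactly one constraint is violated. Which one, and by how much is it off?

Distance(S, D) = 10.5 — off by 5.60.

V = (0.00, 0.00) ✓; VT at 47.80° ✓; |VT| = 10.40 ✓; ∠VTH = 132.1° ✓; |TH| = 21.00 ✓; ∠(TH, HJ) = 90.00° ✓; |HJ| = 29.30 ✓; ∠HJE = 147.6° ✓; |JE| = 21.10 ✓; ∠(JE, EG) = 90.00° ✓; |EG| = 8.300 ✓; ∠EGS = 75.60° ✓; |GS| = 18.60 ✓; ∠(GS, SD) = 90.00° ✓; |SD| = 16.10 ✗.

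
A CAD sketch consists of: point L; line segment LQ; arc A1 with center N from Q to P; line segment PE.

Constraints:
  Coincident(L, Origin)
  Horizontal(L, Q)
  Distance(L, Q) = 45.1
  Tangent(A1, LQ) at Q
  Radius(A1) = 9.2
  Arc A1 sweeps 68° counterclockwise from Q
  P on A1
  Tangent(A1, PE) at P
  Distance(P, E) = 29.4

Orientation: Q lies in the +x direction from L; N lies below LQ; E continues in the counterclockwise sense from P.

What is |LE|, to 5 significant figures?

41.749

On A1, Q sits at bearing 90° from N; a 68° counterclockwise sweep puts P at bearing 158°, so P = N + 9.2·(cos 158°, sin 158°) = (36.570, -5.7536). Since A1 is tangent to PE there, NP ⟂ PE, so PE runs along (−sin 158°, cos 158°); with |PE| = 29.4, E = (25.556, -33.013). Then |LE| = |E − L| = 41.749.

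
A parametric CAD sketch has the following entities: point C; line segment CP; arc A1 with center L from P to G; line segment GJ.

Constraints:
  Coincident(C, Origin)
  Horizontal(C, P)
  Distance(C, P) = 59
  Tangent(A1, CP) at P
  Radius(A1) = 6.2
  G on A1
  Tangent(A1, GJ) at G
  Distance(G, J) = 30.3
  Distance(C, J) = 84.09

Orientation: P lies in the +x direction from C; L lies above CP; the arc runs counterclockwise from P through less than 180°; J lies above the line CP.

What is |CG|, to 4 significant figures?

64.59

Checks: |LG| = 6.200 ✓; ∠(LG, GJ) = 90.00° ✓; |GJ| = 30.30 ✓; |CJ| = 84.09 ✓.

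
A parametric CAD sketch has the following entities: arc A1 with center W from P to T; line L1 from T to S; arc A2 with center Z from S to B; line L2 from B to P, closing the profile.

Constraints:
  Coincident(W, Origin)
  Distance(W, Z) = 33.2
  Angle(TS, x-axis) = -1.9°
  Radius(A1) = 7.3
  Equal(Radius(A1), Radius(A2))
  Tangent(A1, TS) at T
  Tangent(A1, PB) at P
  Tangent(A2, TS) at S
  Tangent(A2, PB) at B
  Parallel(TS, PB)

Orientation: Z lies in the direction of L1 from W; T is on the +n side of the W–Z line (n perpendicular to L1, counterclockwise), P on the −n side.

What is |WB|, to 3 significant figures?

34.0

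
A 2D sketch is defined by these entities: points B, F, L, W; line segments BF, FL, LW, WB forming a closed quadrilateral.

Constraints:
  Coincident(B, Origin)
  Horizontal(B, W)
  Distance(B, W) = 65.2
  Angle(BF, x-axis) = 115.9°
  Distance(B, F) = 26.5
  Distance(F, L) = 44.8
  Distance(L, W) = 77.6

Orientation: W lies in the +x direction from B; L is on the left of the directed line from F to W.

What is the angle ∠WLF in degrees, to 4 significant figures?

76.98°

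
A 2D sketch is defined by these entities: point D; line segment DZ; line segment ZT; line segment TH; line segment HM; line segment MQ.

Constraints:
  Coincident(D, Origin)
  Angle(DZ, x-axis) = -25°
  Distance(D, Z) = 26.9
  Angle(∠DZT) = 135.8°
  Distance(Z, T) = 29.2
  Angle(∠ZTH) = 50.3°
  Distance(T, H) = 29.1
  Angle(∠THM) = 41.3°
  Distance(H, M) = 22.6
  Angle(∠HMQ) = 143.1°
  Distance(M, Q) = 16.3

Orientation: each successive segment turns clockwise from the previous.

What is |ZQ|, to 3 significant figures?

23.6

D is at the origin; DZ runs at -25.0° with length 26.9, so Z = (24.4, -11.4). ∠DZT = 135.8° gives ZT at -69.2° from the x-axis; with |ZT| = 29.2, T = (34.7, -38.7). ∠ZTH = 50.3° gives TH at 161° from the x-axis; with |TH| = 29.1, H = (7.22, -29.2). ∠THM = 41.3° gives HM at 22.4° from the x-axis; with |HM| = 22.6, M = (28.1, -20.6). ∠HMQ = 143.1° gives MQ at -14.5° from the x-axis; with |MQ| = 16.3, Q = (43.9, -24.7). Then |ZQ| = |Q − Z| = 23.6.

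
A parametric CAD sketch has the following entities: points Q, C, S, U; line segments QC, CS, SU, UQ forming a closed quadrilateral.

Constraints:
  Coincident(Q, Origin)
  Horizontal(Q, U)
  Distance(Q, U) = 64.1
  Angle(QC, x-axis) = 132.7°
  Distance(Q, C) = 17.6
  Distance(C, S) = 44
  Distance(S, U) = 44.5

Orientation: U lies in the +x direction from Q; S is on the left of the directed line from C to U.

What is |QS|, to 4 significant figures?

40.56

Checks: |CS| = 44.00 ✓; |SU| = 44.50 ✓.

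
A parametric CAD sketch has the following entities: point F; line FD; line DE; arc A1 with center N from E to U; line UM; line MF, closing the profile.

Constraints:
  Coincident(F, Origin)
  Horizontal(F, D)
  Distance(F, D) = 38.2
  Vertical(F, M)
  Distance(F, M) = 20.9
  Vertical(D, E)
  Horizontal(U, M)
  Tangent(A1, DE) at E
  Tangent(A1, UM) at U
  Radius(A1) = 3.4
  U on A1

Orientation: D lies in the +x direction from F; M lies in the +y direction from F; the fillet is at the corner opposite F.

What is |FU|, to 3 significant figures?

40.6

F is at the origin; F and D share the same y with |FD| = 38.2 and D on the +x side, so D = (38.2, 0.00). FM is vertical with |FM| = 20.9 and M on the +y side, so M = (0.00, 20.9). The virtual corner opposite F is at (38.2, 20.9). The tangent condition forces NE to be normal to DE and tangency of A1 to UM means the radius NU is perpendicular to UM, with radius 3.4, so the center N sits 3.4 in from both sides at N = (34.8, 17.5). That places the tangent points at E = (38.2, 17.5) on DE and U = (34.8, 20.9) on UM. Then |FU| = |U − F| = 40.6.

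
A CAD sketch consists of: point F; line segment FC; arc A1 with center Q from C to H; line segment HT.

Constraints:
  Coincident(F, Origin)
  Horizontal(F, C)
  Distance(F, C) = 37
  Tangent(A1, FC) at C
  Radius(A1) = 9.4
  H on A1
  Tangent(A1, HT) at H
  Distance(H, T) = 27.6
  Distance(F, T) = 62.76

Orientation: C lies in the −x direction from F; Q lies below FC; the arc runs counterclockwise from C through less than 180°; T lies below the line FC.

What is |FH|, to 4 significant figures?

46.66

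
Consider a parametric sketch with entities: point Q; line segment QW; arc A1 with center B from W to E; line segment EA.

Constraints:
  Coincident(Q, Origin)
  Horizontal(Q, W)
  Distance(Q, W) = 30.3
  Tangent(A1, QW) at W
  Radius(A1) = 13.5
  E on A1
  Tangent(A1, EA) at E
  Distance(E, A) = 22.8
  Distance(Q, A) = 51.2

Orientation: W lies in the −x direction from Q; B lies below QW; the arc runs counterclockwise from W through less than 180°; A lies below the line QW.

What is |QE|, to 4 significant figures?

46.66

Checks: ∠(BW, WQ) = 90.00° ✓; |BW| = 13.50 ✓; |BE| = 13.50 ✓; ∠(BE, EA) = 90.00° ✓; |EA| = 22.80 ✓; |QA| = 51.20 ✓.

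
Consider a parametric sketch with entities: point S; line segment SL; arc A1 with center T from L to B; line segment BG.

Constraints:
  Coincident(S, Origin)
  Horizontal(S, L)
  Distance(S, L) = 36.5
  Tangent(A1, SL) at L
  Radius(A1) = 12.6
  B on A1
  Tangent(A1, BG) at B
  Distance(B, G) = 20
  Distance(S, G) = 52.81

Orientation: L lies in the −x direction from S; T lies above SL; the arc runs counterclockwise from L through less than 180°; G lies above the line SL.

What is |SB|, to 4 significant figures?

33.27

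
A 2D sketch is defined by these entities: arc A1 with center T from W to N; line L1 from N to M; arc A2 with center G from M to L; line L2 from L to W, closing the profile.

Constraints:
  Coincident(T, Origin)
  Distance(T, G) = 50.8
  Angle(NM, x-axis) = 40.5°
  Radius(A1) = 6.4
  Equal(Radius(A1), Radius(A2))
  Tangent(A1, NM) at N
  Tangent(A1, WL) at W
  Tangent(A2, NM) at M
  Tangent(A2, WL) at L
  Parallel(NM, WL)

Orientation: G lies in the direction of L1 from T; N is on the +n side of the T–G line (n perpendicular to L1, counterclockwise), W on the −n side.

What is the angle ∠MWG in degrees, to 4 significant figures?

6.962°

The slot axis is L1's direction at 40.5°, so u = (cos 40.5°, sin 40.5°) = (0.7604, 0.6494) and n = (−sin 40.5°, cos 40.5°) = (-0.6494, 0.7604). T is at the origin and G lies 50.8 along u from T, so G = 50.8·u = (38.63, 32.99). Tangency of A1 to both parallel lines with radius 6.4 puts N and W at T ± 6.4·n: N = (-4.156, 4.867), W = (4.156, -4.867). Equal radii place M and L the same way about G: M = G + 6.4·n = (34.47, 37.86), L = G − 6.4·n = (42.79, 28.13). Then cos ∠MWG = WM·WG / (|WM||WG|), giving 6.962°.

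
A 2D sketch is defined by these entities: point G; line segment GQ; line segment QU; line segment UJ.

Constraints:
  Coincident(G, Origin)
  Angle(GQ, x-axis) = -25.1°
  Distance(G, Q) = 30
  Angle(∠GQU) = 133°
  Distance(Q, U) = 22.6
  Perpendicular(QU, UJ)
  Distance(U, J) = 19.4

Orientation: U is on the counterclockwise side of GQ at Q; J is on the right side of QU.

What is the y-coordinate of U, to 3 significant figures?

-4.30

G is at the origin; GQ runs at -25.1° with length 30.0, so Q = 30.0·(cos -25.1°, sin -25.1°) = (27.2, -12.7). ∠GQU = 133.0°, so QU runs at -25.1° + (180° − 133.0°) = 21.9° from the x-axis; with |QU| = 22.6, U = Q + 22.6·(cos 21.9°, sin 21.9°) = (48.1, -4.30). So U.y = -4.30.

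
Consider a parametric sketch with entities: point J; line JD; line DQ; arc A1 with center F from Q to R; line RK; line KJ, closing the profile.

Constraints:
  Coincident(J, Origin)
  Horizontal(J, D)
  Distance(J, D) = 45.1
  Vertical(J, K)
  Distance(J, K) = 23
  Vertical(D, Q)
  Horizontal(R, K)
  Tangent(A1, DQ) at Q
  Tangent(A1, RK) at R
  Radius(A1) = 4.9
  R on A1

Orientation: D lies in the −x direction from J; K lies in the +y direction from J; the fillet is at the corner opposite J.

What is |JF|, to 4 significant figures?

44.09

JK is vertical with |JK| = 23.0 and K on the +y side, so K = (0.000, 23.00). The virtual corner opposite J is at (-45.10, 23.00). Since A1 is tangent to DQ there, FQ ⟂ DQ and the tangent condition forces FR to be normal to RK, with radius 4.9, so the center F sits 4.9 in from both sides at F = (-40.20, 18.10). Then |JF| = |F − J| = 44.09.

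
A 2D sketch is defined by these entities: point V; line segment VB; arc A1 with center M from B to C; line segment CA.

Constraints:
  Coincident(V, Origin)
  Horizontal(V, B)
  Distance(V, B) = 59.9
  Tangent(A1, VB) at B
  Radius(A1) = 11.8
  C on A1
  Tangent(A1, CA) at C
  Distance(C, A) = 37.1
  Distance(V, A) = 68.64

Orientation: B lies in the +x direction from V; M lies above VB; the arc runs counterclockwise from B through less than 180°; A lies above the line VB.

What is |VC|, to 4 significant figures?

71.99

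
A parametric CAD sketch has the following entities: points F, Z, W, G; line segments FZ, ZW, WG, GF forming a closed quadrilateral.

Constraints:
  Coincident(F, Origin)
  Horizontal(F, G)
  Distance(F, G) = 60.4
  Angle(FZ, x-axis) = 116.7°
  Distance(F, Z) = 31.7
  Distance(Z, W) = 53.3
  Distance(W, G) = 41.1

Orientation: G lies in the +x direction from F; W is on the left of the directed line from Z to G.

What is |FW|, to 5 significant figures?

52.060

Checks: |ZW| = 53.30 ✓; |WG| = 41.10 ✓.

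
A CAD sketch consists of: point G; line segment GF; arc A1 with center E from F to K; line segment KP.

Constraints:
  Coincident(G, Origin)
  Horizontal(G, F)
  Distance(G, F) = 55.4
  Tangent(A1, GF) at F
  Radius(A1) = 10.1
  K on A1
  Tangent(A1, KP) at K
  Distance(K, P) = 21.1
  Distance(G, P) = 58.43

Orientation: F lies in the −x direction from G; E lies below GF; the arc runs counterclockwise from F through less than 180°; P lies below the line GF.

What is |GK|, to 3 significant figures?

65.1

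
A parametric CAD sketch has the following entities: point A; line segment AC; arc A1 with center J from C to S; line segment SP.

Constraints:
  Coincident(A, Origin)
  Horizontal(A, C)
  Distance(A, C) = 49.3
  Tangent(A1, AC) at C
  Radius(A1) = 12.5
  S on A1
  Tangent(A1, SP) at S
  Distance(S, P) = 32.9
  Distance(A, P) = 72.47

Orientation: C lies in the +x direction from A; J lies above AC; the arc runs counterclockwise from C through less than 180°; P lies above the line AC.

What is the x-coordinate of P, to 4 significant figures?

54.96

Checks: |JS| = 12.50 ✓; ∠(JS, SP) = 90.00° ✓; |SP| = 32.90 ✓; |AP| = 72.47 ✓.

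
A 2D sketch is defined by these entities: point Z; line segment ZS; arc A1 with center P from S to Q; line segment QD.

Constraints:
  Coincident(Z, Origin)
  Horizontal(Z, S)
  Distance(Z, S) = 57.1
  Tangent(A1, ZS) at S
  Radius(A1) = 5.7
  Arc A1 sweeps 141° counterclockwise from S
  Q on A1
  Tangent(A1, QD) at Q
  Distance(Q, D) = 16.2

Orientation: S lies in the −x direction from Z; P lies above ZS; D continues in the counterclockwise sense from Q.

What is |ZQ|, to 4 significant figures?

54.46

Tangency of A1 to ZS means the radius PS is perpendicular to ZS, so P = S + (0, 5.7) = (-57.10, 5.700). On A1, S sits at bearing -90° from P; a 141° counterclockwise sweep puts Q at bearing 51°, so Q = P + 5.7·(cos 51°, sin 51°) = (-53.51, 10.13). Then |ZQ| = |Q − Z| = 54.46.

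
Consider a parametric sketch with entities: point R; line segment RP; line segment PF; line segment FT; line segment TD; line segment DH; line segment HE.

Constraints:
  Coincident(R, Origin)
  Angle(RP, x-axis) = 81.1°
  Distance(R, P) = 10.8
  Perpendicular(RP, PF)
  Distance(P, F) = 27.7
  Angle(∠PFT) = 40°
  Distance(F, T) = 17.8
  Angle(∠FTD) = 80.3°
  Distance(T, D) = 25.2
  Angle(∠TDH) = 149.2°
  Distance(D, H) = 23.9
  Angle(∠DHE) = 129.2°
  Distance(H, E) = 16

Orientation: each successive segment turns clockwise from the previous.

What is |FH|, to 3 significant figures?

43.1

∠FTD = 80.3° gives TD at 111° from the x-axis; with |TD| = 25.2, D = (4.60, 20.7). ∠TDH = 149.2° gives DH at 80.6° from the x-axis; with |DH| = 23.9, H = (8.50, 44.2). Then |FH| = |H − F| = 43.1.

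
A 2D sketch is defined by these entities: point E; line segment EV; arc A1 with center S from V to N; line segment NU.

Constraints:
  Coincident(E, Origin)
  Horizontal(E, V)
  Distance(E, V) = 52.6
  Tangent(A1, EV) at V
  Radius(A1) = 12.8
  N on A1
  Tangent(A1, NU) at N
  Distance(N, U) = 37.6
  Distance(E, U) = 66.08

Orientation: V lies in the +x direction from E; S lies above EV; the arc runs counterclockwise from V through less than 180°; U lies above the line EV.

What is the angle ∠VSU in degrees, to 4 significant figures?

164.4°

Checks: |SN| = 12.80 ✓; ∠(SN, NU) = 90.00° ✓; |NU| = 37.60 ✓; |EU| = 66.08 ✓.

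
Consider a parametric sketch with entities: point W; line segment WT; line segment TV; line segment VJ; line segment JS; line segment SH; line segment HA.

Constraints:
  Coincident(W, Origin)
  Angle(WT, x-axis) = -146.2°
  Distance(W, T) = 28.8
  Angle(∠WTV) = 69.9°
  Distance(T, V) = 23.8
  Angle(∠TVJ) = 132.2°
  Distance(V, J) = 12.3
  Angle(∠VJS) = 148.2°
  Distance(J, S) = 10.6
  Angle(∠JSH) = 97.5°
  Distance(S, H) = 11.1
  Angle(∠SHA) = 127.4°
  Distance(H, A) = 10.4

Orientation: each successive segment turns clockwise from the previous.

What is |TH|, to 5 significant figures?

32.785

W is at the origin; WT runs at -146.2° with length 28.8, so T = (-23.932, -16.021). ∠WTV = 69.9° gives TV at 103.70° from the x-axis; with |TV| = 23.8, V = (-29.569, 7.1016). ∠TVJ = 132.2° gives VJ at 55.900° from the x-axis; with |VJ| = 12.3, J = (-22.673, 17.287). ∠VJS = 148.2° gives JS at 24.100° from the x-axis; with |JS| = 10.6, S = (-12.997, 21.615). ∠JSH = 97.5° gives SH at -58.400° from the x-axis; with |SH| = 11.1, H = (-7.1810, 12.161). Then |TH| = |H − T| = 32.785.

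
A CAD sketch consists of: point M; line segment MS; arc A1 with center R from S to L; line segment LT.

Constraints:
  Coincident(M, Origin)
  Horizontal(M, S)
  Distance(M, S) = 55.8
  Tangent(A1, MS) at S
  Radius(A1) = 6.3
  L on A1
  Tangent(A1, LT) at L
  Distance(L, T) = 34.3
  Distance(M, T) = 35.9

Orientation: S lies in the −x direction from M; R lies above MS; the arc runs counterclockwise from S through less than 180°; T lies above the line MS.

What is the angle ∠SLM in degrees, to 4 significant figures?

157.1°

Checks: ∠(RS, SM) = 90.00° ✓; |RL| = 6.300 ✓; ∠(RL, LT) = 90.00° ✓; |LT| = 34.30 ✓; |MT| = 35.90 ✓.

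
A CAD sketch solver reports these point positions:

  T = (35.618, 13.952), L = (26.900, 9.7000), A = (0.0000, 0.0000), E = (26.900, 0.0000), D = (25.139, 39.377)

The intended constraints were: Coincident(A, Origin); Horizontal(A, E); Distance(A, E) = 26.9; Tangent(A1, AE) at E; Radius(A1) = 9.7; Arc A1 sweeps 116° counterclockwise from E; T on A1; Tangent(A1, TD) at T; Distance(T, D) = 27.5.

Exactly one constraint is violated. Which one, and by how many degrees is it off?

Tangent(A1, TD) at T — off by 3.60°.

A = (0.00, 0.00) ✓; A.y = 0.00, E.y = 0.00 ✓; |AE| = 26.90 ✓; ∠(LE, EA) = 90.00° ✓; |LE| = 9.700 ✓; bearing(L→T) − bearing(L→E) = 116.0° ✓; |LT| = 9.700 ✓; ∠(LT, TD) = 93.60° ✗; |TD| = 27.50 ✓.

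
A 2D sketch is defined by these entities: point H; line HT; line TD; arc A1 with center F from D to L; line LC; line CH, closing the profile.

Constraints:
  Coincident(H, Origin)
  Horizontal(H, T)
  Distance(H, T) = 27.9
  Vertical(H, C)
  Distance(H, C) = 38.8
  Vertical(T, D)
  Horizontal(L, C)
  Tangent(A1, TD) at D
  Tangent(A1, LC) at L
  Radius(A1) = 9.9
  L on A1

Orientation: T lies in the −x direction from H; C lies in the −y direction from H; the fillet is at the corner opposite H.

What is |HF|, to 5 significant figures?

34.047

H is at the origin; H and T share the same y with |HT| = 27.9 and T on the −x side, so T = (-27.900, 0.0000). H and C share the same x with |HC| = 38.8 and C on the −y side, so C = (0.0000, -38.800). The virtual corner opposite H is at (-27.900, -38.800). A1 meets TD tangentially, so FD is at right angles to TD and A1 meets LC tangentially, so FL is at right angles to LC, with radius 9.9, so the center F sits 9.9 in from both sides at F = (-18.000, -28.900). Then |HF| = |F − H| = 34.047.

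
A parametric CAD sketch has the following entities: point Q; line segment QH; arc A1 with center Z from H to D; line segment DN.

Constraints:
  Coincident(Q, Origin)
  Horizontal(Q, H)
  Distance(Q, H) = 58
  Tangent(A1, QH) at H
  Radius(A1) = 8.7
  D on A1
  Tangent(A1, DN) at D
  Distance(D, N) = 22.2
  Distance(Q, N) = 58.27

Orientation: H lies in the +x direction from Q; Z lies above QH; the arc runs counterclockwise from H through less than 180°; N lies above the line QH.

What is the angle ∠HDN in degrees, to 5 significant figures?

113.71°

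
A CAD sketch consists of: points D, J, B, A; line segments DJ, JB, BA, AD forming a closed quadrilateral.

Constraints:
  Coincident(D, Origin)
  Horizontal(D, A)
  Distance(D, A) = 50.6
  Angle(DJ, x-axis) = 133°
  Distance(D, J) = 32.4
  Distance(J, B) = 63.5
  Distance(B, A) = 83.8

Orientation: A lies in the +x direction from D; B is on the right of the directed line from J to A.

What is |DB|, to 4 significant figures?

46.04

D is at the origin; DA is horizontal with |DA| = 50.6 and A in +x, so A = (50.6, 0). DJ runs at 133.0° with |DJ| = 32.4, so J = (-22.10, 23.70). B is determined by |JB| = 63.5 and |BA| = 83.8 together: it lies at the intersection of circle(J, 63.5) and circle(A, 83.8). With |JA| = 76.46, the foot of the radical line on JA is 18.68 from J and the perpendicular offset is √(63.5² − 18.68²) = 60.69. Taking the right-of-JA solution: B = (-23.15, -39.80).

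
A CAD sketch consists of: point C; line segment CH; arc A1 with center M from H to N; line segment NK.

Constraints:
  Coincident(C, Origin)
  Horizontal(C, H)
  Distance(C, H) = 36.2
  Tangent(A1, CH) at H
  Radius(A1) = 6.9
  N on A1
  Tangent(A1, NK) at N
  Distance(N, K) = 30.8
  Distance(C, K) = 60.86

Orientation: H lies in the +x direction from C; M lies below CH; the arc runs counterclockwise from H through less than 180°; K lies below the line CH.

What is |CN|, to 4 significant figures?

32.65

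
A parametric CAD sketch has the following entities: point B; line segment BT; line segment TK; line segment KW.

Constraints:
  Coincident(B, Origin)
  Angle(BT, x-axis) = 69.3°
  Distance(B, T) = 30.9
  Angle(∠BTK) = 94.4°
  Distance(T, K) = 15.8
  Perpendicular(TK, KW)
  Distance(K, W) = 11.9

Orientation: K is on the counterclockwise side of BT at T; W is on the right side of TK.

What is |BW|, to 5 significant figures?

46.414

B is at the origin; BT runs at 69.3° with length 30.9, so T = 30.9·(cos 69.3°, sin 69.3°) = (10.922, 28.905). ∠BTK = 94.4°, so TK runs at 69.3° + (180° − 94.4°) = 154.90° from the x-axis; with |TK| = 15.8, K = T + 15.8·(cos 154.90°, sin 154.90°) = (-3.3856, 35.608). TK is perpendicular to KW; with |KW| = 11.9 on the right of TK, W = K + 11.9·(0.42420, 0.90557) = (1.6624, 46.384). Then |BW| = |W − B| = 46.414.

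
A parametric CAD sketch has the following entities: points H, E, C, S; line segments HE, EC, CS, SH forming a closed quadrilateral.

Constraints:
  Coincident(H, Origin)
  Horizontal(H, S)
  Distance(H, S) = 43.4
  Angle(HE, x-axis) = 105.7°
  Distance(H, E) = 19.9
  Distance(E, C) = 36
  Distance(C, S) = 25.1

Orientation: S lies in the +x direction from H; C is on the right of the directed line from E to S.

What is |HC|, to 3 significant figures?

20.6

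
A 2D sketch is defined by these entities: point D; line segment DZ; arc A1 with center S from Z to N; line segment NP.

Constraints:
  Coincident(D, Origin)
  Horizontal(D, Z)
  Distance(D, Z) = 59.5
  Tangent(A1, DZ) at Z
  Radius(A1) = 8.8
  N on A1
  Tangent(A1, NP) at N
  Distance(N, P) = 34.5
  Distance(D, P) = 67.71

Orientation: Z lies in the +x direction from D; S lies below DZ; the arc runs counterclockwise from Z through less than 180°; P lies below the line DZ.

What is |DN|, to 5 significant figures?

51.513

Checks: |SN| = 8.800 ✓; ∠(SN, NP) = 90.00° ✓; |NP| = 34.50 ✓; |DP| = 67.71 ✓.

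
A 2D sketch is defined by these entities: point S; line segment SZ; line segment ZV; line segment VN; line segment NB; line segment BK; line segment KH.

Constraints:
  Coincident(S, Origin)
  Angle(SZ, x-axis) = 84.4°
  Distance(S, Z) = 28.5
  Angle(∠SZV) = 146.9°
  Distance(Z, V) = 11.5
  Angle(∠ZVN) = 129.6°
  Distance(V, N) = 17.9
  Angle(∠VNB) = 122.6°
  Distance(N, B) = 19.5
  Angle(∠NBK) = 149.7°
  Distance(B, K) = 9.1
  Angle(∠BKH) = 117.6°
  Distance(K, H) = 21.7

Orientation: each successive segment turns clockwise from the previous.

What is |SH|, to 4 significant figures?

20.53

S is at the origin; SZ runs at 84.4° with length 28.5, so Z = (2.781, 28.36). ∠SZV = 146.9° gives ZV at 51.30° from the x-axis; with |ZV| = 11.5, V = (9.971, 37.34). ∠ZVN = 129.6° gives VN at 0.9000° from the x-axis; with |VN| = 17.9, N = (27.87, 37.62). ∠VNB = 122.6° gives NB at -56.50° from the x-axis; with |NB| = 19.5, B = (38.63, 21.36). ∠NBK = 149.7° gives BK at -86.80° from the x-axis; with |BK| = 9.1, K = (39.14, 12.27). ∠BKH = 117.6° gives KH at -149.2° from the x-axis; with |KH| = 21.7, H = (20.50, 1.162). Then |SH| = |H − S| = 20.53.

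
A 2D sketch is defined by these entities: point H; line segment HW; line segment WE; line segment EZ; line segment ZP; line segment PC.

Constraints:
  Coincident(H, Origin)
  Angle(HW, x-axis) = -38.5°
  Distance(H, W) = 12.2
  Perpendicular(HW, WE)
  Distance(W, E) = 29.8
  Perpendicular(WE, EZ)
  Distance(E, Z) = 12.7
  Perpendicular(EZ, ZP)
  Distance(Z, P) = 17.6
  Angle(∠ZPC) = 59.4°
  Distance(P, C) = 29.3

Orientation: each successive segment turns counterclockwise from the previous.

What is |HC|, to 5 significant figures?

36.692

H is at the origin; HW runs at -38.5° with length 12.2, so W = (9.5478, -7.5947). HW is perpendicular to WE, so WE runs at 51.500°; with |WE| = 29.8, E = (28.099, 15.727). WE is perpendicular to EZ, so EZ runs at 141.50°; with |EZ| = 12.7, Z = (18.160, 23.633). EZ is perpendicular to ZP, so ZP runs at -128.50°; with |ZP| = 17.6, P = (7.2034, 9.8591). ∠ZPC = 59.4° gives PC at -7.9000° from the x-axis; with |PC| = 29.3, C = (36.225, 5.8320). Then |HC| = |C − H| = 36.692.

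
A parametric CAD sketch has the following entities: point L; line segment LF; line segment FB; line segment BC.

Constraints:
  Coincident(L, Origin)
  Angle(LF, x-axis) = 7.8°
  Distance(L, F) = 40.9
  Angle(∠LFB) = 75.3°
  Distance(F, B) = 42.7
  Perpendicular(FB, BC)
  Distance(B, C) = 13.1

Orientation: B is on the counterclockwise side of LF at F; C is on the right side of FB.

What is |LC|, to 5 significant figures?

61.789

L is at the origin; LF runs at 7.8° with length 40.9, so F = 40.9·(cos 7.8°, sin 7.8°) = (40.522, 5.5508). ∠LFB = 75.3°, so FB runs at 7.8° + (180° − 75.3°) = 112.50° from the x-axis; with |FB| = 42.7, B = F + 42.7·(cos 112.50°, sin 112.50°) = (24.181, 45.000). FB ⟂ BC; with |BC| = 13.1 on the right of FB, C = B + 13.1·(0.92388, 0.38268) = (36.284, 50.014). Then |LC| = |C − L| = 61.789.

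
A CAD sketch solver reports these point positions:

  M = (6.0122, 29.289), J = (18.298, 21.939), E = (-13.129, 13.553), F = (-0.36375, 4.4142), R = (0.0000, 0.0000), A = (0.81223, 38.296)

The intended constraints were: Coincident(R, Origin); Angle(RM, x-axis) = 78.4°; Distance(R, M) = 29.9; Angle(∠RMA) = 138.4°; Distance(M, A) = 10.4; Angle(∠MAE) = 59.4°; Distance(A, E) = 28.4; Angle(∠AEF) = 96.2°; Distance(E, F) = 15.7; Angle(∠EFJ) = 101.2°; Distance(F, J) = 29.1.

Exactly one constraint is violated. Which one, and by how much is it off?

Distance(F, J) = 29.1 — off by 3.50.

R = (0.00, 0.00) ✓; RM at 78.40° ✓; |RM| = 29.90 ✓; ∠RMA = 138.4° ✓; |MA| = 10.40 ✓; ∠MAE = 59.40° ✓; |AE| = 28.40 ✓; ∠AEF = 96.20° ✓; |EF| = 15.70 ✓; ∠EFJ = 101.2° ✓; |FJ| = 25.60 ✗.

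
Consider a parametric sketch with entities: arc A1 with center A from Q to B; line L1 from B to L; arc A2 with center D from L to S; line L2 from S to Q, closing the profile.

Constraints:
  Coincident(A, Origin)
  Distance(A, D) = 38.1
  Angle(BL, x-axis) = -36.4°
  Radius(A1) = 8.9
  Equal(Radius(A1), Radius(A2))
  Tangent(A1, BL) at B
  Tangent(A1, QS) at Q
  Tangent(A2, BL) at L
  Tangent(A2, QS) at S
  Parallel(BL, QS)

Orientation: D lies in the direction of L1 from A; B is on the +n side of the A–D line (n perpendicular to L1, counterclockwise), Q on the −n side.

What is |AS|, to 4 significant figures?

39.13

The slot axis is L1's direction at -36.4°, so u = (cos -36.4°, sin -36.4°) = (0.8049, -0.5934) and n = (−sin -36.4°, cos -36.4°) = (0.5934, 0.8049). A is at the origin and D lies 38.1 along u from A, so D = 38.1·u = (30.67, -22.61). Tangency of A1 to both parallel lines with radius 8.9 puts B and Q at A ± 8.9·n: B = (5.281, 7.164), Q = (-5.281, -7.164). Equal radii place L and S the same way about D: L = D + 8.9·n = (35.95, -15.45), S = D − 8.9·n = (25.39, -29.77). Then |AS| = |S − A| = 39.13.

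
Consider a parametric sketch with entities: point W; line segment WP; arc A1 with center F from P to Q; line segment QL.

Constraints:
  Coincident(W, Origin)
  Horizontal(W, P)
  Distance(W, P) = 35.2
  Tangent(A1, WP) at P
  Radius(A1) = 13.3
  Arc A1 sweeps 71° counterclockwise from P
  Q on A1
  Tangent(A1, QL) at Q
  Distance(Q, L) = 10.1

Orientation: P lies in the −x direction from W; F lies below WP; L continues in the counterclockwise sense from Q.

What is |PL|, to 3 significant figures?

24.4

On A1, P sits at bearing 90° from F; a 71° counterclockwise sweep puts Q at bearing 161°, so Q = F + 13.3·(cos 161°, sin 161°) = (-47.8, -8.97). A1 meets QL tangentially, so FQ is at right angles to QL, so QL runs along (−sin 161°, cos 161°); with |QL| = 10.1, L = (-51.1, -18.5). Then |PL| = |L − P| = 24.4.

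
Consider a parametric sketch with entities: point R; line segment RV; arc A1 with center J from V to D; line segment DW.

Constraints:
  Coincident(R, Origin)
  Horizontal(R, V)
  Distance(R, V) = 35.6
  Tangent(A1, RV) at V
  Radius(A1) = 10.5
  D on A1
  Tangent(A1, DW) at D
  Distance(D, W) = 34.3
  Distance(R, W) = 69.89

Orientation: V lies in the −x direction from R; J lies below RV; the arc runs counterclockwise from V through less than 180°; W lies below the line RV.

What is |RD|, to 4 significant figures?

45.71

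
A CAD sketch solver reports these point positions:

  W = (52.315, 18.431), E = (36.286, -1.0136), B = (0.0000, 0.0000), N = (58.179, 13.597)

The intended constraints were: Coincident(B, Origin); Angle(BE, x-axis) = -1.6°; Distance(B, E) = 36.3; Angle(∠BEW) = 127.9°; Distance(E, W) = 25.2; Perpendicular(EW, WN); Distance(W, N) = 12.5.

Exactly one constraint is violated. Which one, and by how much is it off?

Distance(W, N) = 12.5 — off by 4.90.

B = (0.00, 0.00) ✓; BE at -1.600° ✓; |BE| = 36.30 ✓; ∠BEW = 127.9° ✓; |EW| = 25.20 ✓; ∠(EW, WN) = 90.00° ✓; |WN| = 7.600 ✗.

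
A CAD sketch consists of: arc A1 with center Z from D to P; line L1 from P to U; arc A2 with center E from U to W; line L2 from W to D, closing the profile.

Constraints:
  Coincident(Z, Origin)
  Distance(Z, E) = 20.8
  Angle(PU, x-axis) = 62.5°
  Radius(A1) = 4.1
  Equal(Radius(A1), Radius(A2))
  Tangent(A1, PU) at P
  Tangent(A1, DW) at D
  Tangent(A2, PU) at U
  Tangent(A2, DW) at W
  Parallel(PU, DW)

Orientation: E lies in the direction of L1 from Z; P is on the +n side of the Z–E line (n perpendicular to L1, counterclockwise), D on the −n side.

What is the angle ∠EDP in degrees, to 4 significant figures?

78.85°

The slot axis is L1's direction at 62.5°, so u = (cos 62.5°, sin 62.5°) = (0.4617, 0.8870) and n = (−sin 62.5°, cos 62.5°) = (-0.8870, 0.4617). Z is at the origin and E lies 20.8 along u from Z, so E = 20.8·u = (9.604, 18.45). Tangency of A1 to both parallel lines with radius 4.1 puts P and D at Z ± 4.1·n: P = (-3.637, 1.893), D = (3.637, -1.893). Then cos ∠EDP = DE·DP / (|DE||DP|), giving 78.85°.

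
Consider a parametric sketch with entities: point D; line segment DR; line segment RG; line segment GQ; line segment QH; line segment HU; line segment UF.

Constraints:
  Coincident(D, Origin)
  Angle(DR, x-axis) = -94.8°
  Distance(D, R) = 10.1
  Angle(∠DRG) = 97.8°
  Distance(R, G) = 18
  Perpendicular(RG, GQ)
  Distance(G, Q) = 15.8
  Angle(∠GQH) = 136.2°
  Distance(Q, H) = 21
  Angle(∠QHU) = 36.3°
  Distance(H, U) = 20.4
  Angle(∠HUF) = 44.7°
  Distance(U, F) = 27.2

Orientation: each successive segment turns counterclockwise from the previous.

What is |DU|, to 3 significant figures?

7.53

∠GQH = 136.2° gives QH at 121° from the x-axis; with |QH| = 21.0, H = (9.29, 19.4). ∠QHU = 36.3° gives HU at -95.1° from the x-axis; with |HU| = 20.4, U = (7.48, -0.928). Then |DU| = |U − D| = 7.53.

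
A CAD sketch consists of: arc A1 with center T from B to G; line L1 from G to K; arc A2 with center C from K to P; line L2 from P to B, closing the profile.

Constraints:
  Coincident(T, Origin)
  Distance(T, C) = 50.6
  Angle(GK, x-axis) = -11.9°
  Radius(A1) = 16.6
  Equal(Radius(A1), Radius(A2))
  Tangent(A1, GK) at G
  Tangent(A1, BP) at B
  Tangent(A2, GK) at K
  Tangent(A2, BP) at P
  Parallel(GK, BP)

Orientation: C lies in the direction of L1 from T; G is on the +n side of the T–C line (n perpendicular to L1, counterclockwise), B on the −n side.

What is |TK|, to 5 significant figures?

53.253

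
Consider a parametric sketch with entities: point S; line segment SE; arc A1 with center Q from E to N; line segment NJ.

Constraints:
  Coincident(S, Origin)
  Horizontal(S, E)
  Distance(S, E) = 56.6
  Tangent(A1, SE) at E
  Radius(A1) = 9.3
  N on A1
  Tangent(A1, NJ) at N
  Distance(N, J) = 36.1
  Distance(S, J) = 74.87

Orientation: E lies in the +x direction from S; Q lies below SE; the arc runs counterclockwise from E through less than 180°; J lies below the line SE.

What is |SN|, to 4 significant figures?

49.25

Checks: |QN| = 9.300 ✓; ∠(QN, NJ) = 90.00° ✓; |NJ| = 36.10 ✓; |SJ| = 74.87 ✓.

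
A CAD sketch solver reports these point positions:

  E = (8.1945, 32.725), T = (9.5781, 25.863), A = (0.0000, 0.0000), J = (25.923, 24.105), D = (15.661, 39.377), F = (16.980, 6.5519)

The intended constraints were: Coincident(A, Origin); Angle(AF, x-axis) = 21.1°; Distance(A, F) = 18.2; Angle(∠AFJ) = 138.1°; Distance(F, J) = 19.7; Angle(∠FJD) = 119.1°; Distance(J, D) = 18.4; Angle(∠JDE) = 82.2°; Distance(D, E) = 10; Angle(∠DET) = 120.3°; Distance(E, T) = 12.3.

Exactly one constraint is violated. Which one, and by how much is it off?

Distance(E, T) = 12.3 — off by 5.30.

A = (0.00, 0.00) ✓; AF at 21.10° ✓; |AF| = 18.20 ✓; ∠AFJ = 138.1° ✓; |FJ| = 19.70 ✓; ∠FJD = 119.1° ✓; |JD| = 18.40 ✓; ∠JDE = 82.20° ✓; |DE| = 10.00 ✓; ∠DET = 120.3° ✓; |ET| = 7.000 ✗.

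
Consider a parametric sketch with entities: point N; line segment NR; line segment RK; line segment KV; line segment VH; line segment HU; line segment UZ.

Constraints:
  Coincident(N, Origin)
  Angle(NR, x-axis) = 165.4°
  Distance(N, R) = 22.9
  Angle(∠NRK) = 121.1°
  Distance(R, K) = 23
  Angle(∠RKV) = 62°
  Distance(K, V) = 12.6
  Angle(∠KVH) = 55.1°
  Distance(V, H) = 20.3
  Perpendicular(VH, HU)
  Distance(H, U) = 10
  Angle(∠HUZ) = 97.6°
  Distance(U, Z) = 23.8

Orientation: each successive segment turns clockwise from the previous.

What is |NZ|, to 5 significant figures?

43.670

The perpendicularity gives HU at right angles to VH, so HU runs at 133.60°; with |HU| = 10.0, U = (-37.943, 18.556). ∠HUZ = 97.6° gives UZ at 51.200° from the x-axis; with |UZ| = 23.8, Z = (-23.030, 37.104). Then |NZ| = |Z − N| = 43.670.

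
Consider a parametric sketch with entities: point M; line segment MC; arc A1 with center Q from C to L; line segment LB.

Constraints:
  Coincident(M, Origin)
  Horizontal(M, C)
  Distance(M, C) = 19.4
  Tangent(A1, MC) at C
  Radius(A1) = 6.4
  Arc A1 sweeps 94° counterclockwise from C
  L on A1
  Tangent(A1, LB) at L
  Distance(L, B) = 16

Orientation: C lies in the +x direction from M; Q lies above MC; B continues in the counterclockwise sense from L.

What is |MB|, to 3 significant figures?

33.6

M is at the origin; MC is horizontal with |MC| = 19.4 and C on the +x side, so C = (19.4, 0.00). The tangent condition forces QC to be normal to MC, so Q = C + (0, 6.4) = (19.4, 6.40). On A1, C sits at bearing -90° from Q; a 94° counterclockwise sweep puts L at bearing 4°, so L = Q + 6.4·(cos 4°, sin 4°) = (25.8, 6.85). A1 meets LB tangentially, so QL is at right angles to LB, so LB runs along (−sin 4°, cos 4°); with |LB| = 16.0, B = (24.7, 22.8). Then |MB| = |B − M| = 33.6.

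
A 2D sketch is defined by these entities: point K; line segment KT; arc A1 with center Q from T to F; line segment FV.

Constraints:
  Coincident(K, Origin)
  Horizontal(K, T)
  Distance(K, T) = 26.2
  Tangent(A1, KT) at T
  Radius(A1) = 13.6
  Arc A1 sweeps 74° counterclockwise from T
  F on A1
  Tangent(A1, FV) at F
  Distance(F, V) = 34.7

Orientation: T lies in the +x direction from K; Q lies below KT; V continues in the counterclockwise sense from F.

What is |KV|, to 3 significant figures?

43.4

K is at the origin; K and T share the same y with |KT| = 26.2 and T on the +x side, so T = (26.2, 0.00). Tangency of A1 to KT means the radius QT is perpendicular to KT, so Q = T + (0, -13.6) = (26.2, -13.6). On A1, T sits at bearing 90° from Q; a 74° counterclockwise sweep puts F at bearing 164°, so F = Q + 13.6·(cos 164°, sin 164°) = (13.1, -9.85). A1 meets FV tangentially, so QF is at right angles to FV, so FV runs along (−sin 164°, cos 164°); with |FV| = 34.7, V = (3.56, -43.2). Then |KV| = |V − K| = 43.4.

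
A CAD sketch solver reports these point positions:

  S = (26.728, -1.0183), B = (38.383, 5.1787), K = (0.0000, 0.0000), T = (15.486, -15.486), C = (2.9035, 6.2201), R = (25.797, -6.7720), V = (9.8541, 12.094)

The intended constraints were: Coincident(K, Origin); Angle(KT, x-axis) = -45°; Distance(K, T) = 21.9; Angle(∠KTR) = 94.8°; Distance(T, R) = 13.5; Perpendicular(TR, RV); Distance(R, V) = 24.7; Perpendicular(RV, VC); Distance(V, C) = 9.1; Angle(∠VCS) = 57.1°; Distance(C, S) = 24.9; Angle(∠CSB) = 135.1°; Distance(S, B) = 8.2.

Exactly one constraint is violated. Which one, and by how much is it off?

Distance(S, B) = 8.2 — off by 5.00.

K = (0.00, 0.00) ✓; KT at -45.00° ✓; |KT| = 21.90 ✓; ∠KTR = 94.80° ✓; |TR| = 13.50 ✓; ∠(TR, RV) = 90.00° ✓; |RV| = 24.70 ✓; ∠(RV, VC) = 90.00° ✓; |VC| = 9.100 ✓; ∠VCS = 57.10° ✓; |CS| = 24.90 ✓; ∠CSB = 135.1° ✓; |SB| = 13.20 ✗.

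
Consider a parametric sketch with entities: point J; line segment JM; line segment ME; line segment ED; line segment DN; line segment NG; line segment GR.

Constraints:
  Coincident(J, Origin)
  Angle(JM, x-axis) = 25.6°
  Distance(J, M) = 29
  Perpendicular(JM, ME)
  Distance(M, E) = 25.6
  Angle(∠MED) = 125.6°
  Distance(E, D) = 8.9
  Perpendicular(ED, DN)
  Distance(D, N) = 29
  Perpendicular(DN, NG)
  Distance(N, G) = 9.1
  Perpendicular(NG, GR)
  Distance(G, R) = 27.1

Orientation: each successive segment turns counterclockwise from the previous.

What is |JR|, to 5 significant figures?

36.881

J is at the origin; JM runs at 25.6° with length 29.0, so M = (26.153, 12.530). JM ⟂ ME, so ME runs at 115.60°; with |ME| = 25.6, E = (15.092, 35.617). ∠MED = 125.6° gives ED at 170.00° from the x-axis; with |ED| = 8.9, D = (6.3270, 37.163). ED ⟂ DN, so DN runs at -100.00°; with |DN| = 29.0, N = (1.2912, 8.6034). DN is perpendicular to NG, so NG runs at -10.000°; with |NG| = 9.1, G = (10.253, 7.0232). NG is perpendicular to GR, so GR runs at 80.000°; with |GR| = 27.1, R = (14.959, 33.712). Then |JR| = |R − J| = 36.881.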